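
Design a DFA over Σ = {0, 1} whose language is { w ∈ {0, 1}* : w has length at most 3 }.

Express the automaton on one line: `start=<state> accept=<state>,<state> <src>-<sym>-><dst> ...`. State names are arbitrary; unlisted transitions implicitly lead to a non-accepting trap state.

We only need to distinguish lengths 0, 1, …, 3, and '>3'. Chain S0 → S1 → S2 → S3 → S4 on every symbol, with S4 looping. Accepting states: {S0, S1, S2, S3}.
With 5 states:
        0   1  
>* S0   S1  S1 
 * S1   S2  S2 
 * S2   S3  S3 
 * S3   S4  S4 
   S4   S4  S4 
(> = start, * = accepting)

start=S0 accept=S0,S1,S2,S3 S0-0->S1 S0-1->S1 S1-0->S2 S1-1->S2 S2-0->S3 S2-1->S3 S3-0->S4 S3-1->S4 S4-0->S4 S4-1->S4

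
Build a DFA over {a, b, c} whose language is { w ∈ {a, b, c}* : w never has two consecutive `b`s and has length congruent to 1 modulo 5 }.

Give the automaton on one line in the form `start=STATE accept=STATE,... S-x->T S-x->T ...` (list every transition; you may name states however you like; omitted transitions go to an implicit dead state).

Run two small machines in parallel and take their product. The first has 3 states tracking partial matches of the forbidden pattern `bb`; the second has 5 states tracking the input length modulo 5. A product state is a pair (one from each), accepting exactly when both do. Minimizing collapses redundant product states.
With 11 states:
          a    b    c  
>  s0     s1   s2   s1 
 * s1     s3   s4   s3 
 * s2     s3   s5   s3 
   s3     s6   s7   s6 
   s4     s6   s5   s6 
   s5     s5   s5   s5 
   s6     s8   s9   s8 
   s7     s8   s5   s8 
   s8     s0  s10   s0 
   s9     s0   s5   s0 
   s10    s1   s5   s1 
(> = start, * = accepting)

start=s0 accept=s1,s2 s0-a->s1 s0-b->s2 s0-c->s1 s1-a->s3 s1-b->s4 s1-c->s3 s2-a->s3 s2-b->s5 s2-c->s3 s3-a->s6 s3-b->s7 s3-c->s6 s4-a->s6 s4-b->s5 s4-c->s6 s5-a->s5 s5-b->s5 s5-c->s5 s6-a->s8 s6-b->s9 s6-c->s8 s7-a->s8 s7-b->s5 s7-c->s8 s8-a->s0 s8-b->s10 s8-c->s0 s9-a->s0 s9-b->s5 s9-c->s0 s10-a->s1 s10-b->s5 s10-c->s1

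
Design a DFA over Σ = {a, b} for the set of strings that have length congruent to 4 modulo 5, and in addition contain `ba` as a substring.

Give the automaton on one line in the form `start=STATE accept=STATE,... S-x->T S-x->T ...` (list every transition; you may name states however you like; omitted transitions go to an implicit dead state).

Handle the two conditions separately and then intersect. One (5 states) tracks the input length modulo 5; the other (3 states) tracks whether and how much of `ba` has been seen. Each combined state is a pair, one component from each; accept when both components accept.
A 15-state machine:
          a    b  
>  S0     S1   S2 
   S1     S3   S4 
   S2     S5   S4 
   S3     S6   S7 
   S4     S8   S7 
   S5     S8   S8 
   S6     S9  S10 
   S7    S11  S10 
   S8    S11  S11 
   S9     S0  S12 
   S10   S13  S12 
 * S11   S13  S13 
   S12   S14   S2 
   S13   S14  S14 
   S14    S5   S5 
(> = start, * = accepting)

start=S0 accept=S11 S0-a->S1 S0-b->S2 S1-a->S3 S1-b->S4 S2-a->S5 S2-b->S4 S3-a->S6 S3-b->S7 S4-a->S8 S4-b->S7 S5-a->S8 S5-b->S8 S6-a->S9 S6-b->S10 S7-a->S11 S7-b->S10 S8-a->S11 S8-b->S11 S9-a->S0 S9-b->S12 S10-a->S13 S10-b->S12 S11-a->S13 S11-b->S13 S12-a->S14 S12-b->S2 S13-a->S14 S13-b->S14 S14-a->S5 S14-b->S5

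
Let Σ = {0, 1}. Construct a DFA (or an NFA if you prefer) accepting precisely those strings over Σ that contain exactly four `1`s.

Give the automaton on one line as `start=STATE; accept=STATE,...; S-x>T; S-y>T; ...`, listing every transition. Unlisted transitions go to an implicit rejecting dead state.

Only the number of `1`s matters, and only up to 5. Make a chain S0 → S1 → S2 → S3 → S4 → S5 advanced by each `1` (with S5 absorbing); every other symbol self-loops. The accepting set is {S4}.
6 states suffice.
        0   1  
>  S0   S0  S1 
   S1   S1  S2 
   S2   S2  S3 
   S3   S3  S4 
 * S4   S4  S5 
   S5   S5  S5 
(> = start, * = accepting)

start=S0; accept=S4; S0-0>S0; S0-1>S1; S1-0>S1; S1-1>S2; S2-0>S2; S2-1>S3; S3-0>S3; S3-1>S4; S4-0>S4; S4-1>S5; S5-0>S5; S5-1>S5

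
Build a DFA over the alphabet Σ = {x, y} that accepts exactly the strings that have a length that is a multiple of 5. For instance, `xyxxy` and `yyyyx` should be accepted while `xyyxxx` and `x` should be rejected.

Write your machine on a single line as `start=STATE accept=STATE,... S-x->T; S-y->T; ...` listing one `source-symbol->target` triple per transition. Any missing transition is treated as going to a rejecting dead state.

start=A; accept=A; A-x->B; A-y->B; B-x->C; B-y->C; C-x->D; C-y->D; D-x->E; D-y->E; E-x->A; E-y->A

Count input length modulo 5: every symbol advances one step around the cycle A → B → C → D → E → A. Accept at A.
With 5 states:
       x  y 
>* A   B  B 
   B   C  C 
   C   D  D 
   D   E  E 
   E   A  A 
(> = start, * = accepting)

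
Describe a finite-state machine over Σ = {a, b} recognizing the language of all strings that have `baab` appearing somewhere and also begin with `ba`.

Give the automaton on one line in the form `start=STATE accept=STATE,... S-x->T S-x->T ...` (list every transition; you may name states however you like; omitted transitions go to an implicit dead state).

start=q0 accept=q7 q0-a->q1 q0-b->q2 q1-a->q1 q1-b->q1 q2-a->q3 q2-b->q1 q3-a->q4 q3-b->q5 q4-a->q6 q4-b->q7 q5-a->q3 q5-b->q5 q6-a->q6 q6-b->q5 q7-a->q7 q7-b->q7

Build one automaton per condition and run them in lockstep. The first has 5 states tracking whether and how much of `baab` has been seen; the second has 4 states tracking whether the input so far still matches the prefix `ba`. A product state is a pair (one from each), accepting exactly when both do. Minimizing collapses redundant product states.
With 8 states:
        a   b  
>  q0   q1  q2 
   q1   q1  q1 
   q2   q3  q1 
   q3   q4  q5 
   q4   q6  q7 
   q5   q3  q5 
   q6   q6  q5 
 * q7   q7  q7 
(> = start, * = accepting)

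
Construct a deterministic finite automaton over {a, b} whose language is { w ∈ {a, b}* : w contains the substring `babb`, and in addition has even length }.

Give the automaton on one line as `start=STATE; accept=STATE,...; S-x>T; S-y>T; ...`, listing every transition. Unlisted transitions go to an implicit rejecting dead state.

start=q0; accept=q8; q0-a>q1; q0-b>q2; q1-a>q0; q1-b>q3; q2-a>q4; q2-b>q3; q3-a>q5; q3-b>q2; q4-a>q1; q4-b>q6; q5-a>q0; q5-b>q7; q6-a>q4; q6-b>q8; q7-a>q5; q7-b>q9; q8-a>q9; q8-b>q9; q9-a>q8; q9-b>q8

Handle the two conditions separately and then intersect. The first has 5 states tracking whether and how much of `babb` has been seen; the second has 2 states tracking the input length modulo 2. A product state is a pair (one from each), accepting exactly when both do.
10 states suffice.
        a   b  
>  q0   q1  q2 
   q1   q0  q3 
   q2   q4  q3 
   q3   q5  q2 
   q4   q1  q6 
   q5   q0  q7 
   q6   q4  q8 
   q7   q5  q9 
 * q8   q9  q9 
   q9   q8  q8 
(> = start, * = accepting)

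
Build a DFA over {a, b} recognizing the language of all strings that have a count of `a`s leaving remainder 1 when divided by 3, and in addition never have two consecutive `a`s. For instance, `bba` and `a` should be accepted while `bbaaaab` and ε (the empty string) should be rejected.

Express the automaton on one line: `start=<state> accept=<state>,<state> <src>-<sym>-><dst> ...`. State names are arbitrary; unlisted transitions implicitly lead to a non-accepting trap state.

Run two small machines in parallel and take their product. The first has 3 states tracking the count of `a`s modulo 3; the second has 3 states tracking partial matches of the forbidden pattern `aa`. A product state is a pair (one from each), accepting exactly when both do. After merging equivalent states the machine shrinks.
With 7 states:
        a   b  
>  S0   S1  S0 
 * S1   S2  S3 
   S2   S2  S2 
 * S3   S4  S3 
   S4   S2  S5 
   S5   S6  S5 
   S6   S2  S0 
(> = start, * = accepting)

start=S0 accept=S1,S3 S0-a->S1 S0-b->S0 S1-a->S2 S1-b->S3 S2-a->S2 S2-b->S2 S3-a->S4 S3-b->S3 S4-a->S2 S4-b->S5 S5-a->S6 S5-b->S5 S6-a->S2 S6-b->S0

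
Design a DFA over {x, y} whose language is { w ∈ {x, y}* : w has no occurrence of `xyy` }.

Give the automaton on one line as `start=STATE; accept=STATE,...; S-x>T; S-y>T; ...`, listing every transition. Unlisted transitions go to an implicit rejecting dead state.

start=q0; accept=q0,q1,q2; q0-x>q1; q0-y>q0; q1-x>q1; q1-y>q2; q2-x>q1; q2-y>q3; q3-x>q3; q3-y>q3

Track partial matches of the forbidden pattern `xyy`. State q3 is a dead state reached once `xyy` has occurred; every other state accepts. q0 means no part of `xyy` is currently matched.
A 4-state machine:
        x   y  
>* q0   q1  q0 
 * q1   q1  q2 
 * q2   q1  q3 
   q3   q3  q3 
(> = start, * = accepting)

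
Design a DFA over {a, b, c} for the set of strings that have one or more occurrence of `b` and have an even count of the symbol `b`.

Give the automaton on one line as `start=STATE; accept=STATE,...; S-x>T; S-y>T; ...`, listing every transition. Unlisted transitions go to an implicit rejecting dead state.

start=q0; accept=q2; q0-a>q0; q0-b>q1; q0-c>q0; q1-a>q1; q1-b>q2; q1-c>q1; q2-a>q2; q2-b>q3; q2-c>q2; q3-a>q3; q3-b>q2; q3-c>q3

Handle the two conditions separately and then intersect. The first has 3 states tracking the count of `b`s, saturating at 2; the second has 2 states tracking the count of `b`s modulo 2. A product state is a pair (one from each), accepting exactly when both do.
A 4-state machine:
        a   b   c  
>  q0   q0  q1  q0 
   q1   q1  q2  q1 
 * q2   q2  q3  q2 
   q3   q3  q2  q3 
(> = start, * = accepting)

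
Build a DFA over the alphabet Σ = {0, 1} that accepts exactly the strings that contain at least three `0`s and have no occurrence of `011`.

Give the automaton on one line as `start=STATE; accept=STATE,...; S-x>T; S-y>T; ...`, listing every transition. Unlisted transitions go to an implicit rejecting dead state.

start=s0; accept=s4,s7; s0-0>s1; s0-1>s0; s1-0>s2; s1-1>s3; s2-0>s4; s2-1>s5; s3-0>s2; s3-1>s6; s4-0>s4; s4-1>s7; s5-0>s4; s5-1>s6; s6-0>s6; s6-1>s6; s7-0>s4; s7-1>s6

Run two small machines in parallel and take their product. One (5 states) tracks the count of `0`s, saturating at 4; the other (4 states) tracks partial matches of the forbidden pattern `011`. Each combined state is a pair, one component from each; accept when both components accept. Minimizing collapses redundant product states.
With 8 states:
        0   1  
>  s0   s1  s0 
   s1   s2  s3 
   s2   s4  s5 
   s3   s2  s6 
 * s4   s4  s7 
   s5   s4  s6 
   s6   s6  s6 
 * s7   s4  s6 
(> = start, * = accepting)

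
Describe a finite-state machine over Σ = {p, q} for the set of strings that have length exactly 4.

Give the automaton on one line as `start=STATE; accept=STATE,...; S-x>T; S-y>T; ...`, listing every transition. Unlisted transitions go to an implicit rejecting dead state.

We only need to distinguish lengths 0, 1, …, 4, and '>4'. Chain s0 → s1 → s2 → s3 → s4 → s5 on every symbol, with s5 looping. Accepting states: {s4}.
With 6 states:
        p   q  
>  s0   s1  s1 
   s1   s2  s2 
   s2   s3  s3 
   s3   s4  s4 
 * s4   s5  s5 
   s5   s5  s5 
(> = start, * = accepting)

start=s0; accept=s4; s0-p>s1; s0-q>s1; s1-p>s2; s1-q>s2; s2-p>s3; s2-q>s3; s3-p>s4; s3-q>s4; s4-p>s5; s4-q>s5; s5-p>s5; s5-q>s5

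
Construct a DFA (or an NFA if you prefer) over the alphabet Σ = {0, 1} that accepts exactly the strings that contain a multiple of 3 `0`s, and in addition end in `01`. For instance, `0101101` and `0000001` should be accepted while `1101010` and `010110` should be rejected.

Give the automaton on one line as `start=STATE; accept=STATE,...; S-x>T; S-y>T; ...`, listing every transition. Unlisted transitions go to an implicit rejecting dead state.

start=s0; accept=s4; s0-0>s1; s0-1>s0; s1-0>s2; s1-1>s1; s2-0>s3; s2-1>s2; s3-0>s1; s3-1>s4; s4-0>s1; s4-1>s0

Run two small machines in parallel and take their product. One (3 states) tracks the count of `0`s modulo 3; the other (3 states) tracks how much of the suffix `01` has currently been matched. Each combined state is a pair, one component from each; accept when both components accept. Equivalent product states are then merged.
        0   1  
>  s0   s1  s0 
   s1   s2  s1 
   s2   s3  s2 
   s3   s1  s4 
 * s4   s1  s0 
(> = start, * = accepting)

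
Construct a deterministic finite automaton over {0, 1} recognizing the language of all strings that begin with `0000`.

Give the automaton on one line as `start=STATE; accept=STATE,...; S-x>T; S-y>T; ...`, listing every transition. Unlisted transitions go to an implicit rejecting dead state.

Walk along `0000` while the input agrees: from q0 take `0` to q1, and so on. Any deviation drops to the rejecting sink q5. Once q4 is reached the prefix is confirmed and every continuation is accepted.
6 states suffice.
        0   1  
>  q0   q1  q5 
   q1   q2  q5 
   q2   q3  q5 
   q3   q4  q5 
 * q4   q4  q4 
   q5   q5  q5 
(> = start, * = accepting)

start=q0; accept=q4; q0-0>q1; q0-1>q5; q1-0>q2; q1-1>q5; q2-0>q3; q2-1>q5; q3-0>q4; q3-1>q5; q4-0>q4; q4-1>q4; q5-0>q5; q5-1>q5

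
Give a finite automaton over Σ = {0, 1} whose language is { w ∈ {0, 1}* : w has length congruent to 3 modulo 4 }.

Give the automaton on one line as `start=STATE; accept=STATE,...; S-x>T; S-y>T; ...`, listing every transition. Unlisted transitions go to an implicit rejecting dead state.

Only the length mod 4 matters, so use a 4-cycle: from any state, every input symbol moves to the next state, wrapping S3 back to S0. Mark S3 accepting.
A 4-state machine:
        0   1  
>  S0   S1  S1 
   S1   S2  S2 
   S2   S3  S3 
 * S3   S0  S0 
(> = start, * = accepting)

start=S0; accept=S3; S0-0>S1; S0-1>S1; S1-0>S2; S1-1>S2; S2-0>S3; S2-1>S3; S3-0>S0; S3-1>S0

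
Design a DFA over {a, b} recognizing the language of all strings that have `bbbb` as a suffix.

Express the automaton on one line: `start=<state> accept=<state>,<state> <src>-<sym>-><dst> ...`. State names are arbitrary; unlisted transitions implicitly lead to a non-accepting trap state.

start=q0 accept=q4 q0-a->q0 q0-b->q1 q1-a->q0 q1-b->q2 q2-a->q0 q2-b->q3 q3-a->q0 q3-b->q4 q4-a->q0 q4-b->q4

Let each state record the length of the longest suffix of the input read so far that is also a prefix of `bbbb`. q1 means the last symbol is `b`; q2 means the last 2 symbols are `bb`; q3 means the last 3 symbols are `bbb`; q4 means the last 4 symbols are `bbbb`. Accept only at q4, where the string currently ends in `bbbb`.
A 5-state machine:
        a   b  
>  q0   q0  q1 
   q1   q0  q2 
   q2   q0  q3 
   q3   q0  q4 
 * q4   q0  q4 
(> = start, * = accepting)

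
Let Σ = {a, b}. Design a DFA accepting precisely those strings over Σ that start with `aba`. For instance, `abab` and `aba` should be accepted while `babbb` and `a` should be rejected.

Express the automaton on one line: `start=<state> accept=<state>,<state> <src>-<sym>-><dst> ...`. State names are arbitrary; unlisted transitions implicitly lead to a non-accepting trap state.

start=s0 accept=s3 s0-a->s1 s0-b->s4 s1-a->s4 s1-b->s2 s2-a->s3 s2-b->s4 s3-a->s3 s3-b->s3 s4-a->s4 s4-b->s4

Check the first 3 symbols one by one: s0 through s2 record how many have matched `aba` so far; any wrong symbol goes to the dead state s4. After all 3 match we enter the accepting sink s3.
5 states suffice.
        a   b  
>  s0   s1  s4 
   s1   s4  s2 
   s2   s3  s4 
 * s3   s3  s3 
   s4   s4  s4 
(> = start, * = accepting)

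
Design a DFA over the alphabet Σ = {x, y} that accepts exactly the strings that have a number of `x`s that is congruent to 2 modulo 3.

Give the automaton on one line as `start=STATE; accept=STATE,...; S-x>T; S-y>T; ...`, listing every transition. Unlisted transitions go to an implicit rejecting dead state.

start=A; accept=C; A-x>B; A-y>A; B-x>C; B-y>B; C-x>A; C-y>C

The only thing that matters is how many `x`s have appeared, reduced mod 3. Use one state per residue: A for 0, …, C for 2. Reading `x` moves to the next residue; anything else stays put. C is accepting.
       x  y 
>  A   B  A 
   B   C  B 
 * C   A  C 
(> = start, * = accepting)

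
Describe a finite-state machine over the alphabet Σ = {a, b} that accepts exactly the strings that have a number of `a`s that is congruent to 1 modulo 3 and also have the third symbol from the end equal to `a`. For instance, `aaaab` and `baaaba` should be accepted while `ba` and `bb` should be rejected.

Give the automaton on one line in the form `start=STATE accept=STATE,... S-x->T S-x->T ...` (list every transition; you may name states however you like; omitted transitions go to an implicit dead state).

Build one automaton per condition and run them in lockstep. The first has 3 states tracking the count of `a`s modulo 3; the second has 15 states tracking the last 3 symbols read. A product state is a pair (one from each), accepting exactly when both do. Minimizing collapses redundant product states.
With 14 states:
          a    b  
>  q0     q1   q0 
   q1     q2   q3 
   q2     q4   q5 
   q3     q2   q6 
   q4     q7   q8 
   q5     q9   q5 
 * q6     q2  q10 
 * q7     q2  q11 
   q8    q12   q0 
   q9    q13   q8 
   q10    q2  q10 
 * q11    q2   q6 
 * q12    q2   q3 
   q13    q2  q11 
(> = start, * = accepting)

start=q0 accept=q6,q7,q11,q12 q0-a->q1 q0-b->q0 q1-a->q2 q1-b->q3 q2-a->q4 q2-b->q5 q3-a->q2 q3-b->q6 q4-a->q7 q4-b->q8 q5-a->q9 q5-b->q5 q6-a->q2 q6-b->q10 q7-a->q2 q7-b->q11 q8-a->q12 q8-b->q0 q9-a->q13 q9-b->q8 q10-a->q2 q10-b->q10 q11-a->q2 q11-b->q6 q12-a->q2 q12-b->q3 q13-a->q2 q13-b->q11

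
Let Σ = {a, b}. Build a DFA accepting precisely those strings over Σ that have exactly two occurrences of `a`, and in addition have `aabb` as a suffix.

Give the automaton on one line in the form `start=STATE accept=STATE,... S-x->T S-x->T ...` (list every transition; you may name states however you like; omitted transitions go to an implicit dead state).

Build one automaton per condition and run them in lockstep. One (4 states) tracks the count of `a`s, saturating at 3; the other (5 states) tracks how much of the suffix `aabb` has currently been matched. Each combined state is a pair, one component from each; accept when both components accept. Minimizing collapses redundant product states.
A 6-state machine:
        a   b  
>  S0   S1  S0 
   S1   S2  S3 
   S2   S3  S4 
   S3   S3  S3 
   S4   S3  S5 
 * S5   S3  S3 
(> = start, * = accepting)

start=S0 accept=S5 S0-a->S1 S0-b->S0 S1-a->S2 S1-b->S3 S2-a->S3 S2-b->S4 S3-a->S3 S3-b->S3 S4-a->S3 S4-b->S5 S5-a->S3 S5-b->S3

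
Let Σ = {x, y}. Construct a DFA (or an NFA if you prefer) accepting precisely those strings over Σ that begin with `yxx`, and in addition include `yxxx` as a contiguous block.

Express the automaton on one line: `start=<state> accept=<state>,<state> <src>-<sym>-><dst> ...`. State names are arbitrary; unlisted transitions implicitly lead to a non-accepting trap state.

Handle the two conditions separately and then intersect. One (5 states) tracks whether the input so far still matches the prefix `yxx`; the other (5 states) tracks whether and how much of `yxxx` has been seen. Each combined state is a pair, one component from each; accept when both components accept.
With 12 states:
          x    y  
>  S0     S1   S2 
   S1     S1   S3 
   S2     S4   S3 
   S3     S5   S3 
   S4     S6   S3 
   S5     S7   S3 
   S6     S8   S9 
   S7    S10   S3 
 * S8     S8   S8 
   S9    S11   S9 
   S10   S10  S10 
   S11    S6   S9 
(> = start, * = accepting)

start=S0 accept=S8 S0-x->S1 S0-y->S2 S1-x->S1 S1-y->S3 S2-x->S4 S2-y->S3 S3-x->S5 S3-y->S3 S4-x->S6 S4-y->S3 S5-x->S7 S5-y->S3 S6-x->S8 S6-y->S9 S7-x->S10 S7-y->S3 S8-x->S8 S8-y->S8 S9-x->S11 S9-y->S9 S10-x->S10 S10-y->S10 S11-x->S6 S11-y->S9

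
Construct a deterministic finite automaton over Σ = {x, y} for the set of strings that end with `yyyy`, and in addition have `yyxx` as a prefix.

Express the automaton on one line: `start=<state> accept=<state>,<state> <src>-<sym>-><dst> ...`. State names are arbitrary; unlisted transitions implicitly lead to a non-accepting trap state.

Build one automaton per condition and run them in lockstep. One (5 states) tracks how much of the suffix `yyyy` has currently been matched; the other (6 states) tracks whether the input so far still matches the prefix `yyxx`. Each combined state is a pair, one component from each; accept when both components accept. After merging equivalent states the machine shrinks.
10 states suffice.
        x   y  
>  q0   q1  q2 
   q1   q1  q1 
   q2   q1  q3 
   q3   q4  q1 
   q4   q5  q1 
   q5   q5  q6 
   q6   q5  q7 
   q7   q5  q8 
   q8   q5  q9 
 * q9   q5  q9 
(> = start, * = accepting)

start=q0 accept=q9 q0-x->q1 q0-y->q2 q1-x->q1 q1-y->q1 q2-x->q1 q2-y->q3 q3-x->q4 q3-y->q1 q4-x->q5 q4-y->q1 q5-x->q5 q5-y->q6 q6-x->q5 q6-y->q7 q7-x->q5 q7-y->q8 q8-x->q5 q8-y->q9 q9-x->q5 q9-y->q9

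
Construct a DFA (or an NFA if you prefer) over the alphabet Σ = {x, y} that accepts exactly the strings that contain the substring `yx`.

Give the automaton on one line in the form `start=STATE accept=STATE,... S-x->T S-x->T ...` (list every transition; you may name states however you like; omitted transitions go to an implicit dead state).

States q0..q1 record the length of the longest prefix of `yx` that matches the current input suffix. Reaching q2 means `yx` has been seen, and we stay there forever. Accept from q2.
With 3 states:
        x   y  
>  q0   q0  q1 
   q1   q2  q1 
 * q2   q2  q2 
(> = start, * = accepting)

start=q0 accept=q2 q0-x->q0 q0-y->q1 q1-x->q2 q1-y->q1 q2-x->q2 q2-y->q2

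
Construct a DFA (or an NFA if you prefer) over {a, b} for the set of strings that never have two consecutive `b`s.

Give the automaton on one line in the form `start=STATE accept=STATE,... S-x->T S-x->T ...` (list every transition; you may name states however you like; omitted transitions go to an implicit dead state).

This is the complement of 'contains `bb`'. Use the same substring-matching states — s0 through s2 holding how much of `bb` has just been matched — but flip the accepting set: everything except the trap s2 accepts.
        a   b  
>* s0   s0  s1 
 * s1   s0  s2 
   s2   s2  s2 
(> = start, * = accepting)

start=s0 accept=s0,s1 s0-a->s0 s0-b->s1 s1-a->s0 s1-b->s2 s2-a->s2 s2-b->s2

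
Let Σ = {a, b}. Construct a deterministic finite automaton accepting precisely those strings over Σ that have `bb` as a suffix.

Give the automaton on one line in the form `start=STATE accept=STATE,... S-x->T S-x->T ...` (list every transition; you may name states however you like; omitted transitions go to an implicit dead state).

start=q0 accept=q2 q0-a->q0 q0-b->q1 q1-a->q0 q1-b->q2 q2-a->q0 q2-b->q2

Remember how much of `bb` the current input suffix matches. State q0 means no match yet; q1 means the last symbol is `b`; q2 means the last 2 symbols are `bb`. Only q2 accepts. On a mismatch, fall back to the longest proper suffix that is still a prefix of `bb`.
A 3-state machine:
        a   b  
>  q0   q0  q1 
   q1   q0  q2 
 * q2   q0  q2 
(> = start, * = accepting)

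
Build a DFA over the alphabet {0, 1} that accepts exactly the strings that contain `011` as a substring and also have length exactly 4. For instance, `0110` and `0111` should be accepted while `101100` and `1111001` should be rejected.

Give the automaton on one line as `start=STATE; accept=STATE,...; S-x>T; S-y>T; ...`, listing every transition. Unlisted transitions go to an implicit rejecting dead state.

Build one automaton per condition and run them in lockstep. One (4 states) tracks whether and how much of `011` has been seen; the other (6 states) tracks the input length, saturating at 5. Each combined state is a pair, one component from each; accept when both components accept. Equivalent product states are then merged.
9 states suffice.
        0   1  
>  S0   S1  S2 
   S1   S3  S4 
   S2   S3  S5 
   S3   S5  S6 
   S4   S5  S7 
   S5   S5  S5 
   S6   S5  S8 
   S7   S8  S8 
 * S8   S5  S5 
(> = start, * = accepting)

start=S0; accept=S8; S0-0>S1; S0-1>S2; S1-0>S3; S1-1>S4; S2-0>S3; S2-1>S5; S3-0>S5; S3-1>S6; S4-0>S5; S4-1>S7; S5-0>S5; S5-1>S5; S6-0>S5; S6-1>S8; S7-0>S8; S7-1>S8; S8-0>S5; S8-1>S5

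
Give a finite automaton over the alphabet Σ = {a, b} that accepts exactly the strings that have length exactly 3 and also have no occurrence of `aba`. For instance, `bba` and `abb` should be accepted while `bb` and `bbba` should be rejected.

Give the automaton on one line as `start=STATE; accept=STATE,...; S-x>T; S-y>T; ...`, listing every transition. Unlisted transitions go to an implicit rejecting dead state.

start=q0; accept=q6,q7,q9; q0-a>q1; q0-b>q2; q1-a>q3; q1-b>q4; q2-a>q3; q2-b>q5; q3-a>q6; q3-b>q7; q4-a>q8; q4-b>q9; q5-a>q6; q5-b>q9; q6-a>q10; q6-b>q11; q7-a>q12; q7-b>q13; q8-a>q12; q8-b>q12; q9-a>q10; q9-b>q13; q10-a>q10; q10-b>q11; q11-a>q12; q11-b>q13; q12-a>q12; q12-b>q12; q13-a>q10; q13-b>q13

Build one automaton per condition and run them in lockstep. One (5 states) tracks the input length, saturating at 4; the other (4 states) tracks partial matches of the forbidden pattern `aba`. Each combined state is a pair, one component from each; accept when both components accept.
14 states suffice.
          a    b  
>  q0     q1   q2 
   q1     q3   q4 
   q2     q3   q5 
   q3     q6   q7 
   q4     q8   q9 
   q5     q6   q9 
 * q6    q10  q11 
 * q7    q12  q13 
   q8    q12  q12 
 * q9    q10  q13 
   q10   q10  q11 
   q11   q12  q13 
   q12   q12  q12 
   q13   q10  q13 
(> = start, * = accepting)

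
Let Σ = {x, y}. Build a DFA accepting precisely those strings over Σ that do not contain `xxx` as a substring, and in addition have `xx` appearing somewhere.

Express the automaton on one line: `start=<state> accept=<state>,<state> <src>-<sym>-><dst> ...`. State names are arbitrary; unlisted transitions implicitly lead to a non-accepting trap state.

start=s0 accept=s2,s4,s5 s0-x->s1 s0-y->s0 s1-x->s2 s1-y->s0 s2-x->s3 s2-y->s4 s3-x->s3 s3-y->s3 s4-x->s5 s4-y->s4 s5-x->s2 s5-y->s4

Run two small machines in parallel and take their product. One (4 states) tracks partial matches of the forbidden pattern `xxx`; the other (3 states) tracks whether and how much of `xx` has been seen. Each combined state is a pair, one component from each; accept when both components accept.
        x   y  
>  s0   s1  s0 
   s1   s2  s0 
 * s2   s3  s4 
   s3   s3  s3 
 * s4   s5  s4 
 * s5   s2  s4 
(> = start, * = accepting)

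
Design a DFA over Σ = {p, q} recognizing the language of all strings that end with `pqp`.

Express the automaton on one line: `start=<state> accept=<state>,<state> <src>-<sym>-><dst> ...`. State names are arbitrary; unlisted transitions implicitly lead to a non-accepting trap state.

Remember how much of `pqp` the current input suffix matches. State S0 means no match yet; S1 means the last symbol is `p`; S2 means the last 2 symbols are `pq`; S3 means the last 3 symbols are `pqp`. Only S3 accepts. On a mismatch, fall back to the longest proper suffix that is still a prefix of `pqp`.
4 states suffice.
        p   q  
>  S0   S1  S0 
   S1   S1  S2 
   S2   S3  S0 
 * S3   S1  S2 
(> = start, * = accepting)

start=S0 accept=S3 S0-p->S1 S0-q->S0 S1-p->S1 S1-q->S2 S2-p->S3 S2-q->S0 S3-p->S1 S3-q->S2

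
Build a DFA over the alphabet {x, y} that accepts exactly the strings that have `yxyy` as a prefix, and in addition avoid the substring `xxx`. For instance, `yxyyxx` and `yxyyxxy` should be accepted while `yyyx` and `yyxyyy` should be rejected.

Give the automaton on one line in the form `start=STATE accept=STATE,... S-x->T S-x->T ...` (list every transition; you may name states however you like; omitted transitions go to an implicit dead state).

Handle the two conditions separately and then intersect. One (6 states) tracks whether the input so far still matches the prefix `yxyy`; the other (4 states) tracks partial matches of the forbidden pattern `xxx`. Each combined state is a pair, one component from each; accept when both components accept. Equivalent product states are then merged.
With 8 states:
       x  y 
>  A   B  C 
   B   B  B 
   C   D  B 
   D   B  E 
   E   B  F 
 * F   G  F 
 * G   H  F 
 * H   B  F 
(> = start, * = accepting)

start=A accept=F,G,H A-x->B A-y->C B-x->B B-y->B C-x->D C-y->B D-x->B D-y->E E-x->B E-y->F F-x->G F-y->F G-x->H G-y->F H-x->B H-y->F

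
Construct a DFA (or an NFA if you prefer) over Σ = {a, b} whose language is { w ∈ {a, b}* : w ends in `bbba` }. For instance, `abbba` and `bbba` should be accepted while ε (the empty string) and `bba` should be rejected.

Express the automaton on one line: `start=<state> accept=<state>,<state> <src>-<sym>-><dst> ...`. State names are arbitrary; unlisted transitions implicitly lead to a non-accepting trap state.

start=q0 accept=q4 q0-a->q0 q0-b->q1 q1-a->q0 q1-b->q2 q2-a->q0 q2-b->q3 q3-a->q4 q3-b->q3 q4-a->q0 q4-b->q1

Remember how much of `bbba` the current input suffix matches. State q0 means no match yet; q1 means the last symbol is `b`; q2 means the last 2 symbols are `bb`; q3 means the last 3 symbols are `bbb`; q4 means the last 4 symbols are `bbba`. Only q4 accepts. On a mismatch, fall back to the longest proper suffix that is still a prefix of `bbba`.
A 5-state machine:
        a   b  
>  q0   q0  q1 
   q1   q0  q2 
   q2   q0  q3 
   q3   q4  q3 
 * q4   q0  q1 
(> = start, * = accepting)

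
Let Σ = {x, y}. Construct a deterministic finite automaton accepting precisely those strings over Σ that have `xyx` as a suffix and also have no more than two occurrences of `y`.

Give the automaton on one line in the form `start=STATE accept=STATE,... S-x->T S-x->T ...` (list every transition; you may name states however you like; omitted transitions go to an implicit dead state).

Handle the two conditions separately and then intersect. One (4 states) tracks how much of the suffix `xyx` has currently been matched; the other (4 states) tracks the count of `y`s, saturating at 3. Each combined state is a pair, one component from each; accept when both components accept. Equivalent product states are then merged.
A 9-state machine:
        x   y  
>  S0   S1  S2 
   S1   S1  S3 
   S2   S4  S5 
   S3   S6  S5 
   S4   S4  S7 
   S5   S5  S5 
 * S6   S4  S7 
   S7   S8  S5 
 * S8   S5  S5 
(> = start, * = accepting)

start=S0 accept=S6,S8 S0-x->S1 S0-y->S2 S1-x->S1 S1-y->S3 S2-x->S4 S2-y->S5 S3-x->S6 S3-y->S5 S4-x->S4 S4-y->S7 S5-x->S5 S5-y->S5 S6-x->S4 S6-y->S7 S7-x->S8 S7-y->S5 S8-x->S5 S8-y->S5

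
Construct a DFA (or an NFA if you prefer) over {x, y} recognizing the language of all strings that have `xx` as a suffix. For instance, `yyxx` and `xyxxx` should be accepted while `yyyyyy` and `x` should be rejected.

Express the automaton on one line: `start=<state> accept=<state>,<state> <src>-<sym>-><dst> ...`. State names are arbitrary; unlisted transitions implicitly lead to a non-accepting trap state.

start=S0 accept=S2 S0-x->S1 S0-y->S0 S1-x->S2 S1-y->S0 S2-x->S2 S2-y->S0

Remember how much of `xx` the current input suffix matches. State S0 means no match yet; S1 means the last symbol is `x`; S2 means the last 2 symbols are `xx`. Only S2 accepts. On a mismatch, fall back to the longest proper suffix that is still a prefix of `xx`.
With 3 states:
        x   y  
>  S0   S1  S0 
   S1   S2  S0 
 * S2   S2  S0 
(> = start, * = accepting)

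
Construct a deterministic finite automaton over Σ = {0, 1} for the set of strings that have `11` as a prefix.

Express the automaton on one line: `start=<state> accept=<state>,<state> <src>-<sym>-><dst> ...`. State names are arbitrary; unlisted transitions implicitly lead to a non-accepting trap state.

start=q0 accept=q2 q0-0->q3 q0-1->q1 q1-0->q3 q1-1->q2 q2-0->q2 q2-1->q2 q3-0->q3 q3-1->q3

Check the first 2 symbols one by one: q0 through q1 record how many have matched `11` so far; any wrong symbol goes to the dead state q3. After all 2 match we enter the accepting sink q2.
With 4 states:
        0   1  
>  q0   q3  q1 
   q1   q3  q2 
 * q2   q2  q2 
   q3   q3  q3 
(> = start, * = accepting)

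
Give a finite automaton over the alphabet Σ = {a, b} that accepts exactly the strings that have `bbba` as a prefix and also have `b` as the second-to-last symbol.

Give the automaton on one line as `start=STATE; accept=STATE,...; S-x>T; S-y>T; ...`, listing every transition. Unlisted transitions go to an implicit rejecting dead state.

start=q0; accept=q5,q8; q0-a>q1; q0-b>q2; q1-a>q1; q1-b>q1; q2-a>q1; q2-b>q3; q3-a>q1; q3-b>q4; q4-a>q5; q4-b>q1; q5-a>q6; q5-b>q7; q6-a>q6; q6-b>q7; q7-a>q5; q7-b>q8; q8-a>q5; q8-b>q8

Run two small machines in parallel and take their product. One (6 states) tracks whether the input so far still matches the prefix `bbba`; the other (7 states) tracks the last 2 symbols read. Each combined state is a pair, one component from each; accept when both components accept. Equivalent product states are then merged.
With 9 states:
        a   b  
>  q0   q1  q2 
   q1   q1  q1 
   q2   q1  q3 
   q3   q1  q4 
   q4   q5  q1 
 * q5   q6  q7 
   q6   q6  q7 
   q7   q5  q8 
 * q8   q5  q8 
(> = start, * = accepting)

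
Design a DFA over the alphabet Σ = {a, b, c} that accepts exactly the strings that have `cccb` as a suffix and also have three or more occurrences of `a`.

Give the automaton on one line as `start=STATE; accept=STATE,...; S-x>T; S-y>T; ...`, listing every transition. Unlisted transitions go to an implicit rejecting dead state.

start=q0; accept=q7; q0-a>q1; q0-b>q0; q0-c>q0; q1-a>q2; q1-b>q1; q1-c>q1; q2-a>q3; q2-b>q2; q2-c>q2; q3-a>q3; q3-b>q3; q3-c>q4; q4-a>q3; q4-b>q3; q4-c>q5; q5-a>q3; q5-b>q3; q5-c>q6; q6-a>q3; q6-b>q7; q6-c>q6; q7-a>q3; q7-b>q3; q7-c>q4

Run two small machines in parallel and take their product. One (5 states) tracks how much of the suffix `cccb` has currently been matched; the other (5 states) tracks the count of `a`s, saturating at 4. Each combined state is a pair, one component from each; accept when both components accept. After merging equivalent states the machine shrinks.
With 8 states:
        a   b   c  
>  q0   q1  q0  q0 
   q1   q2  q1  q1 
   q2   q3  q2  q2 
   q3   q3  q3  q4 
   q4   q3  q3  q5 
   q5   q3  q3  q6 
   q6   q3  q7  q6 
 * q7   q3  q3  q4 
(> = start, * = accepting)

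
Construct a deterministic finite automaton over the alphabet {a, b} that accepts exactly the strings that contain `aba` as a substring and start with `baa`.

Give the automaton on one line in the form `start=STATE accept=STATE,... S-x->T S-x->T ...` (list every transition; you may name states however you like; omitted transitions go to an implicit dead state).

Handle the two conditions separately and then intersect. The first has 4 states tracking whether and how much of `aba` has been seen; the second has 5 states tracking whether the input so far still matches the prefix `baa`. A product state is a pair (one from each), accepting exactly when both do. Minimizing collapses redundant product states.
8 states suffice.
        a   b  
>  s0   s1  s2 
   s1   s1  s1 
   s2   s3  s1 
   s3   s4  s1 
   s4   s4  s5 
   s5   s6  s7 
 * s6   s6  s6 
   s7   s4  s7 
(> = start, * = accepting)

start=s0 accept=s6 s0-a->s1 s0-b->s2 s1-a->s1 s1-b->s1 s2-a->s3 s2-b->s1 s3-a->s4 s3-b->s1 s4-a->s4 s4-b->s5 s5-a->s6 s5-b->s7 s6-a->s6 s6-b->s6 s7-a->s4 s7-b->s7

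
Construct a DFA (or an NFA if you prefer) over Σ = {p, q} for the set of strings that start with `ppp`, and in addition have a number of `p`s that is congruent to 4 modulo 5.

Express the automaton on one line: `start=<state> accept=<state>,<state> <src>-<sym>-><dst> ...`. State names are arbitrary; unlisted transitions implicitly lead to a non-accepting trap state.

Handle the two conditions separately and then intersect. The first has 5 states tracking whether the input so far still matches the prefix `ppp`; the second has 5 states tracking the count of `p`s modulo 5. A product state is a pair (one from each), accepting exactly when both do. After merging equivalent states the machine shrinks.
        p   q  
>  S0   S1  S2 
   S1   S3  S2 
   S2   S2  S2 
   S3   S4  S2 
   S4   S5  S4 
 * S5   S6  S5 
   S6   S7  S6 
   S7   S8  S7 
   S8   S4  S8 
(> = start, * = accepting)

start=S0 accept=S5 S0-p->S1 S0-q->S2 S1-p->S3 S1-q->S2 S2-p->S2 S2-q->S2 S3-p->S4 S3-q->S2 S4-p->S5 S4-q->S4 S5-p->S6 S5-q->S5 S6-p->S7 S6-q->S6 S7-p->S8 S7-q->S7 S8-p->S4 S8-q->S8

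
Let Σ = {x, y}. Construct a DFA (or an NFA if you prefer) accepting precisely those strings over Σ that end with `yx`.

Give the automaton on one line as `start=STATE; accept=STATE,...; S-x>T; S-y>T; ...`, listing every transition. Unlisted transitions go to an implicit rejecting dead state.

Remember how much of `yx` the current input suffix matches. State S0 means no match yet; S1 means the last symbol is `y`; S2 means the last 2 symbols are `yx`. Only S2 accepts. On a mismatch, fall back to the longest proper suffix that is still a prefix of `yx`.
3 states suffice.
        x   y  
>  S0   S0  S1 
   S1   S2  S1 
 * S2   S0  S1 
(> = start, * = accepting)

start=S0; accept=S2; S0-x>S0; S0-y>S1; S1-x>S2; S1-y>S1; S2-x>S0; S2-y>S1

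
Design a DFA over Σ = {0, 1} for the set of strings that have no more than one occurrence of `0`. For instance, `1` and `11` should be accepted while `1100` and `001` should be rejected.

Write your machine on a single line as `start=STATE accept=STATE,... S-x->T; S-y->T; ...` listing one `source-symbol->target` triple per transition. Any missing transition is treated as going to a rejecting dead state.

Count `0`s, saturating at 2: state S0 means no `0` yet, S1 means one `0` seen, S2 means more than one. Each `0` increments (capped at S2); other symbols loop. Accept from {S0, S1}.
        0   1  
>* S0   S1  S0 
 * S1   S2  S1 
   S2   S2  S2 
(> = start, * = accepting)

start=S0; accept=S0,S1; S0-0->S1; S0-1->S0; S1-0->S2; S1-1->S1; S2-0->S2; S2-1->S2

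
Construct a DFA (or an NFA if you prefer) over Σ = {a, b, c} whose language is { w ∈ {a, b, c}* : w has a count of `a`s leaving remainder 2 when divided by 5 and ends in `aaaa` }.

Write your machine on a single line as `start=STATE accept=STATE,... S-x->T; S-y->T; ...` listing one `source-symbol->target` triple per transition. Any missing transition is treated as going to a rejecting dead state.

Handle the two conditions separately and then intersect. One (5 states) tracks the count of `a`s modulo 5; the other (5 states) tracks how much of the suffix `aaaa` has currently been matched. Each combined state is a pair, one component from each; accept when both components accept. Equivalent product states are then merged.
9 states suffice.
        a   b   c  
>  q0   q1  q0  q0 
   q1   q2  q1  q1 
   q2   q3  q2  q2 
   q3   q4  q3  q3 
   q4   q5  q6  q6 
   q5   q7  q0  q0 
   q6   q0  q6  q6 
   q7   q8  q1  q1 
 * q8   q3  q2  q2 
(> = start, * = accepting)

start=q0; accept=q8; q0-a->q1; q0-b->q0; q0-c->q0; q1-a->q2; q1-b->q1; q1-c->q1; q2-a->q3; q2-b->q2; q2-c->q2; q3-a->q4; q3-b->q3; q3-c->q3; q4-a->q5; q4-b->q6; q4-c->q6; q5-a->q7; q5-b->q0; q5-c->q0; q6-a->q0; q6-b->q6; q6-c->q6; q7-a->q8; q7-b->q1; q7-c->q1; q8-a->q3; q8-b->q2; q8-c->q2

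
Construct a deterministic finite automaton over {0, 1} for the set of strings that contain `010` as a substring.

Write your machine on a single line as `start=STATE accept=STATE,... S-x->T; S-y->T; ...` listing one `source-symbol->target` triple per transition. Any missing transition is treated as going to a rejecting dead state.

Track how much of `010` has been matched so far: state q0 is no progress, q3 is the absorbing accept state reached once `010` has occurred. Intermediate states record partial matches; on a mismatch, fall back to the longest reusable overlap.
4 states suffice.
        0   1  
>  q0   q1  q0 
   q1   q1  q2 
   q2   q3  q0 
 * q3   q3  q3 
(> = start, * = accepting)

start=q0; accept=q3; q0-0->q1; q0-1->q0; q1-0->q1; q1-1->q2; q2-0->q3; q2-1->q0; q3-0->q3; q3-1->q3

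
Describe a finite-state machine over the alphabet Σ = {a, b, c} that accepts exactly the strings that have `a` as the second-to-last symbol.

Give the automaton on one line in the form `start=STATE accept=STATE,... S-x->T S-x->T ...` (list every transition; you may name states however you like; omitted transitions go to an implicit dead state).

start=q0 accept=q4,q5,q6 q0-a->q1 q0-b->q2 q0-c->q3 q1-a->q4 q1-b->q5 q1-c->q6 q2-a->q7 q2-b->q8 q2-c->q9 q3-a->q10 q3-b->q11 q3-c->q12 q4-a->q4 q4-b->q5 q4-c->q6 q5-a->q7 q5-b->q8 q5-c->q9 q6-a->q10 q6-b->q11 q6-c->q12 q7-a->q4 q7-b->q5 q7-c->q6 q8-a->q7 q8-b->q8 q8-c->q9 q9-a->q10 q9-b->q11 q9-c->q12 q10-a->q4 q10-b->q5 q10-c->q6 q11-a->q7 q11-b->q8 q11-c->q9 q12-a->q10 q12-b->q11 q12-c->q12

Because acceptance depends on a position counted from the end, the machine has to buffer the most recent 2 symbols. Make each state the string of the last up-to-2 symbols read; on input `x` shift the window left and append `x`. Accept when the buffered window has length 2 and begins with `a`.
13 states suffice.
          a    b    c  
>  q0     q1   q2   q3 
   q1     q4   q5   q6 
   q2     q7   q8   q9 
   q3    q10  q11  q12 
 * q4     q4   q5   q6 
 * q5     q7   q8   q9 
 * q6    q10  q11  q12 
   q7     q4   q5   q6 
   q8     q7   q8   q9 
   q9    q10  q11  q12 
   q10    q4   q5   q6 
   q11    q7   q8   q9 
   q12   q10  q11  q12 
(> = start, * = accepting)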